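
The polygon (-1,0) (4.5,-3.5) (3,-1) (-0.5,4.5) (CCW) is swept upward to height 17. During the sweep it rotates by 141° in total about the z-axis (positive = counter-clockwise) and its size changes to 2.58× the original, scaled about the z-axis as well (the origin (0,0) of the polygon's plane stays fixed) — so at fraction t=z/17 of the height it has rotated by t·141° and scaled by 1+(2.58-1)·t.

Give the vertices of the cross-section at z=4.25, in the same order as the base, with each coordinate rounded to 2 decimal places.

Cross-section at z=4.25: (-1.14,-0.81) (7.94,-0.36) (4.22,1.28) (-4.19,4.72)

t = z/height = 4.25/17 = 0.25
s = 1 + (scale-1)·z/height = 1 + (2.58-1)·4.25/17 = 1.395000
θ = twist·z/height = 141°·4.25/17 = 35.2500° = 0.615229 rad
cos θ = 0.816642, sin θ = 0.577145 (intermediates below are computed at full precision and shown rounded to 5 d.p.)
v1: (-1,0) → rotate → (-0.81664,-0.57715) → ×s → (-1.13921,-0.80512) → (-1.14,-0.81)
v2: (4.5,-3.5) → rotate → (5.69490,-0.26109) → ×s → (7.94438,-0.36422) → (7.94,-0.36)
v3: (3,-1) → rotate → (3.02707,0.91479) → ×s → (4.22276,1.27614) → (4.22,1.28)
v4: (-0.5,4.5) → rotate → (-3.00547,3.38631) → ×s → (-4.19264,4.72391) → (-4.19,4.72)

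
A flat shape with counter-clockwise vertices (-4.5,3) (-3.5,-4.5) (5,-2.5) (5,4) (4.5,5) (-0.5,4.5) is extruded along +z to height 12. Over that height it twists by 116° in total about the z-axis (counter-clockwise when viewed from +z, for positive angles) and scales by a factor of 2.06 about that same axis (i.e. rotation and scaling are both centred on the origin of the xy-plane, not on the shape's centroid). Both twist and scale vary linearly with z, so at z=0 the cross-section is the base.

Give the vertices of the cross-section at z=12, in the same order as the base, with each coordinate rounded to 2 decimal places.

t = z/height = 12/12 = 1
s = 1 + (scale-1)·z/height = 1 + (2.06-1)·12/12 = 2.060000
θ = twist·z/height = 116°·12/12 = 116.0000° = 2.024582 rad
cos θ = -0.438371, sin θ = 0.898794 (intermediates below are computed at full precision and shown rounded to 5 d.p.)
v1: (-4.5,3) → rotate → (-0.72371,-5.35969) → ×s → (-1.49085,-11.04095) → (-1.49,-11.04)
v2: (-3.5,-4.5) → rotate → (5.57887,-1.17311) → ×s → (11.49248,-2.41660) → (11.49,-2.42)
v3: (5,-2.5) → rotate → (0.05513,5.58990) → ×s → (0.11357,11.51519) → (0.11,11.52)
v4: (5,4) → rotate → (-5.78703,2.74049) → ×s → (-11.92129,5.64540) → (-11.92,5.65)
v5: (4.5,5) → rotate → (-6.46664,1.85272) → ×s → (-13.32128,3.81660) → (-13.32,3.82)
v6: (-0.5,4.5) → rotate → (-3.82539,-2.42207) → ×s → (-7.88030,-4.98946) → (-7.88,-4.99)

Cross-section at z=12: (-1.49,-11.04) (11.49,-2.42) (0.11,11.52) (-11.92,5.65) (-13.32,3.82) (-7.88,-4.99)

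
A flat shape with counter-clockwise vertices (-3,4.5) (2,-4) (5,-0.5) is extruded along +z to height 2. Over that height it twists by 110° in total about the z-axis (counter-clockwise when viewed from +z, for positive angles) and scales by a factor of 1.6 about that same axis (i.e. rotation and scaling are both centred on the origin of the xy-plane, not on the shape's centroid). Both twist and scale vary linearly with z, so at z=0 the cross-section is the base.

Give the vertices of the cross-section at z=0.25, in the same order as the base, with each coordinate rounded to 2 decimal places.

Cross-section at z=0.25: (-4.28,3.93) (3.11,-3.67) (5.35,0.76)

t = z/height = 0.25/2 = 0.125
s = 1 + (scale-1)·z/height = 1 + (1.6-1)·0.25/2 = 1.075000
θ = twist·z/height = 110°·0.25/2 = 13.7500° = 0.239983 rad
cos θ = 0.971342, sin θ = 0.237686 (intermediates below are computed at full precision and shown rounded to 5 d.p.)
v1: (-3,4.5) → rotate → (-3.98361,3.65798) → ×s → (-4.28238,3.93233) → (-4.28,3.93)
v2: (2,-4) → rotate → (2.89343,-3.41000) → ×s → (3.11043,-3.66575) → (3.11,-3.67)
v3: (5,-0.5) → rotate → (4.97555,0.70276) → ×s → (5.34872,0.75547) → (5.35,0.76)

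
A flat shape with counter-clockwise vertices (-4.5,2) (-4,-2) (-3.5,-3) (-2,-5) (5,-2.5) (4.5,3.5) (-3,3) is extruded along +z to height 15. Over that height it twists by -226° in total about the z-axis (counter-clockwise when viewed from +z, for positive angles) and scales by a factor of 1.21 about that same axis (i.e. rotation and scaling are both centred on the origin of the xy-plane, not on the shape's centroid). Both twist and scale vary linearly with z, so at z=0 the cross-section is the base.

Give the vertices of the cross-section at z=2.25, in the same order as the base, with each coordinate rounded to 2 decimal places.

Cross-section at z=2.25: (-2.70,4.30) (-4.58,0.59) (-4.72,-0.55) (-4.59,-3.13) (2.84,-5.02) (5.87,0.41) (-0.84,4.29)

t = z/height = 2.25/15 = 0.15
s = 1 + (scale-1)·z/height = 1 + (1.21-1)·2.25/15 = 1.031500
θ = twist·z/height = -226°·2.25/15 = -33.9000° = -0.591667 rad
cos θ = 0.830012, sin θ = -0.557745 (intermediates below are computed at full precision and shown rounded to 5 d.p.)
v1: (-4.5,2) → rotate → (-2.61957,4.16988) → ×s → (-2.70208,4.30123) → (-2.70,4.30)
v2: (-4,-2) → rotate → (-4.43554,0.57096) → ×s → (-4.57526,0.58894) → (-4.58,0.59)
v3: (-3.5,-3) → rotate → (-4.57828,-0.53793) → ×s → (-4.72249,-0.55487) → (-4.72,-0.55)
v4: (-2,-5) → rotate → (-4.44875,-3.03457) → ×s → (-4.58889,-3.13016) → (-4.59,-3.13)
v5: (5,-2.5) → rotate → (2.75570,-4.86376) → ×s → (2.84250,-5.01696) → (2.84,-5.02)
v6: (4.5,3.5) → rotate → (5.68716,0.39519) → ×s → (5.86631,0.40764) → (5.87,0.41)
v7: (-3,3) → rotate → (-0.81680,4.16327) → ×s → (-0.84253,4.29442) → (-0.84,4.29)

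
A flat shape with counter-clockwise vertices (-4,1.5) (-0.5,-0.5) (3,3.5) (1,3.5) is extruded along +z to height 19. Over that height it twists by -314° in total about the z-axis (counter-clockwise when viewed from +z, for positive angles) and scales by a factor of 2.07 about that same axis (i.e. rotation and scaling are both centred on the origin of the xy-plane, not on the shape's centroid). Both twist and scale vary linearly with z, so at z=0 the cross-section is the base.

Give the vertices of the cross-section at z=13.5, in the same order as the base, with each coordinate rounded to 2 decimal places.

t = z/height = 13.5/19 = 0.710526
s = 1 + (scale-1)·z/height = 1 + (2.07-1)·13.5/19 = 1.760263
θ = twist·z/height = -314°·13.5/19 = -223.1053° = -3.893921 rad
cos θ = -0.730100, sin θ = 0.683341 (intermediates below are computed at full precision and shown rounded to 5 d.p.)
v1: (-4,1.5) → rotate → (1.89539,-3.82851) → ×s → (3.33638,-6.73919) → (3.34,-6.74)
v2: (-0.5,-0.5) → rotate → (0.70672,0.02338) → ×s → (1.24401,0.04115) → (1.24,0.04)
v3: (3,3.5) → rotate → (-4.58199,-0.50533) → ×s → (-8.06551,-0.88951) → (-8.07,-0.89)
v4: (1,3.5) → rotate → (-3.12179,-1.87201) → ×s → (-5.49518,-3.29523) → (-5.50,-3.30)

Cross-section at z=13.5: (3.34,-6.74) (1.24,0.04) (-8.07,-0.89) (-5.50,-3.30)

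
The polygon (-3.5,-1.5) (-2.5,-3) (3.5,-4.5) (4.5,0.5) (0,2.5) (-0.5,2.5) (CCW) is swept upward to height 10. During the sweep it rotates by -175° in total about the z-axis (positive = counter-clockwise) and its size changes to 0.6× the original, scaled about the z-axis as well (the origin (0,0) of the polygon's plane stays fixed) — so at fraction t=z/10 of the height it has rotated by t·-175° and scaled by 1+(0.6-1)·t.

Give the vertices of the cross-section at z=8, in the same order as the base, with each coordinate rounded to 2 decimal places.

t = z/height = 8/10 = 0.8
s = 1 + (scale-1)·z/height = 1 + (0.6-1)·8/10 = 0.680000
θ = twist·z/height = -175°·8/10 = -140.0000° = -2.443461 rad
cos θ = -0.766044, sin θ = -0.642788 (intermediates below are computed at full precision and shown rounded to 5 d.p.)
v1: (-3.5,-1.5) → rotate → (1.71697,3.39882) → ×s → (1.16754,2.31120) → (1.17,2.31)
v2: (-2.5,-3) → rotate → (-0.01325,3.90510) → ×s → (-0.00901,2.65547) → (-0.01,2.66)
v3: (3.5,-4.5) → rotate → (-5.57370,1.19744) → ×s → (-3.79012,0.81426) → (-3.79,0.81)
v4: (4.5,0.5) → rotate → (-3.12581,-3.27557) → ×s → (-2.12555,-2.22739) → (-2.13,-2.23)
v5: (0,2.5) → rotate → (1.60697,-1.91511) → ×s → (1.09274,-1.30228) → (1.09,-1.30)
v6: (-0.5,2.5) → rotate → (1.98999,-1.59372) → ×s → (1.35319,-1.08373) → (1.35,-1.08)

Cross-section at z=8: (1.17,2.31) (-0.01,2.66) (-3.79,0.81) (-2.13,-2.23) (1.09,-1.30) (1.35,-1.08)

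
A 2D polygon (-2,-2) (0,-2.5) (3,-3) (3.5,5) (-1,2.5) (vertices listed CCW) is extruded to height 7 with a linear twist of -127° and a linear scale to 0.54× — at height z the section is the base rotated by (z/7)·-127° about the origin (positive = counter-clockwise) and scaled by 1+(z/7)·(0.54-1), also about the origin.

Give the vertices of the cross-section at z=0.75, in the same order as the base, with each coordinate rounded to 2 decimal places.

Cross-section at z=0.75: (-2.30,-1.40) (-0.56,-2.31) (2.10,-3.44) (4.35,3.84) (-0.36,2.53)

t = z/height = 0.75/7 = 0.107143
s = 1 + (scale-1)·z/height = 1 + (0.54-1)·0.75/7 = 0.950714
θ = twist·z/height = -127°·0.75/7 = -13.6071° = -0.237489 rad
cos θ = 0.971932, sin θ = -0.235263 (intermediates below are computed at full precision and shown rounded to 5 d.p.)
v1: (-2,-2) → rotate → (-2.41439,-1.47334) → ×s → (-2.29539,-1.40072) → (-2.30,-1.40)
v2: (0,-2.5) → rotate → (-0.58816,-2.42983) → ×s → (-0.55917,-2.31007) → (-0.56,-2.31)
v3: (3,-3) → rotate → (2.21001,-3.62158) → ×s → (2.10108,-3.44309) → (2.10,-3.44)
v4: (3.5,5) → rotate → (4.57808,4.03624) → ×s → (4.35244,3.83731) → (4.35,3.84)
v5: (-1,2.5) → rotate → (-0.38377,2.66509) → ×s → (-0.36486,2.53374) → (-0.36,2.53)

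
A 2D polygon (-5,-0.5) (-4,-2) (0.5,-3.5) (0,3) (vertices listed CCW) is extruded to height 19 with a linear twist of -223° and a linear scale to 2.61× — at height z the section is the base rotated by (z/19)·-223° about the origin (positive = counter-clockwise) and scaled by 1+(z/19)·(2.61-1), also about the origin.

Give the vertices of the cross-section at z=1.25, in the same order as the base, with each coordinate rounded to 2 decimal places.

t = z/height = 1.25/19 = 0.0657895
s = 1 + (scale-1)·z/height = 1 + (2.61-1)·1.25/19 = 1.105921
θ = twist·z/height = -223°·1.25/19 = -14.6711° = -0.256058 rad
cos θ = 0.967396, sin θ = -0.253269 (intermediates below are computed at full precision and shown rounded to 5 d.p.)
v1: (-5,-0.5) → rotate → (-4.96361,0.78265) → ×s → (-5.48936,0.86555) → (-5.49,0.87)
v2: (-4,-2) → rotate → (-4.37612,-0.92171) → ×s → (-4.83965,-1.01934) → (-4.84,-1.02)
v3: (0.5,-3.5) → rotate → (-0.40274,-3.51252) → ×s → (-0.44540,-3.88457) → (-0.45,-3.88)
v4: (0,3) → rotate → (0.75981,2.90219) → ×s → (0.84029,3.20959) → (0.84,3.21)

Cross-section at z=1.25: (-5.49,0.87) (-4.84,-1.02) (-0.45,-3.88) (0.84,3.21)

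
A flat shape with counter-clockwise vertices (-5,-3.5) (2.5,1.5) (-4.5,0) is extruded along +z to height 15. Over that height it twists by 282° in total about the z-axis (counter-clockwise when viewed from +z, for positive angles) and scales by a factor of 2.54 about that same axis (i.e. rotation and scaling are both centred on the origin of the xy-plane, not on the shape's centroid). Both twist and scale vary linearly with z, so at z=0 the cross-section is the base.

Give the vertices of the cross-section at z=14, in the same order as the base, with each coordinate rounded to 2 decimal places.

Cross-section at z=14: (-7.03,13.11) (2.91,-6.48) (1.30,10.89)

t = z/height = 14/15 = 0.933333
s = 1 + (scale-1)·z/height = 1 + (2.54-1)·14/15 = 2.437333
θ = twist·z/height = 282°·14/15 = 263.2000° = 4.593707 rad
cos θ = -0.118404, sin θ = -0.992966 (intermediates below are computed at full precision and shown rounded to 5 d.p.)
v1: (-5,-3.5) → rotate → (-2.88336,5.37924) → ×s → (-7.02771,13.11100) → (-7.03,13.11)
v2: (2.5,1.5) → rotate → (1.19344,-2.66002) → ×s → (2.90881,-6.48335) → (2.91,-6.48)
v3: (-4.5,0) → rotate → (0.53282,4.46834) → ×s → (1.29865,10.89085) → (1.30,10.89)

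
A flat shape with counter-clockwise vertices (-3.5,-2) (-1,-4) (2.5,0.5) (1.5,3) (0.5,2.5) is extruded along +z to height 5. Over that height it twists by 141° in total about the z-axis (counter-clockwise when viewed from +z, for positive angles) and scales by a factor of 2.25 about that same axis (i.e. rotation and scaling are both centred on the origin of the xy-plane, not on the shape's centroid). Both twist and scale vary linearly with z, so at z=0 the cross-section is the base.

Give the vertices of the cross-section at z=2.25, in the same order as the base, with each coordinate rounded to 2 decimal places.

Cross-section at z=2.25: (0.35,-6.29) (4.89,-4.19) (1.05,3.84) (-3.15,4.19) (-3.15,2.44)

t = z/height = 2.25/5 = 0.45
s = 1 + (scale-1)·z/height = 1 + (2.25-1)·2.25/5 = 1.562500
θ = twist·z/height = 141°·2.25/5 = 63.4500° = 1.107411 rad
cos θ = 0.446979, sin θ = 0.894545 (intermediates below are computed at full precision and shown rounded to 5 d.p.)
v1: (-3.5,-2) → rotate → (0.22466,-4.02486) → ×s → (0.35104,-6.28885) → (0.35,-6.29)
v2: (-1,-4) → rotate → (3.13120,-2.68246) → ×s → (4.89250,-4.19134) → (4.89,-4.19)
v3: (2.5,0.5) → rotate → (0.67017,2.45985) → ×s → (1.04715,3.84352) → (1.05,3.84)
v4: (1.5,3) → rotate → (-2.01317,2.68275) → ×s → (-3.14557,4.19180) → (-3.15,4.19)
v5: (0.5,2.5) → rotate → (-2.01287,1.56472) → ×s → (-3.14511,2.44487) → (-3.15,2.44)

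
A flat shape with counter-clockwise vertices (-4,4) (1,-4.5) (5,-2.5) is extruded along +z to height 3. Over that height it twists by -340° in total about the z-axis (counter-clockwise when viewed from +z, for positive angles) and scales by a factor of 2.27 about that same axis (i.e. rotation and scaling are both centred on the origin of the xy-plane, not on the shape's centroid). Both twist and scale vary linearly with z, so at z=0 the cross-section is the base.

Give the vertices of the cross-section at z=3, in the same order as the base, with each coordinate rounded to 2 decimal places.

Cross-section at z=3: (-11.64,5.43) (5.63,-8.82) (12.61,-1.45)

t = z/height = 3/3 = 1
s = 1 + (scale-1)·z/height = 1 + (2.27-1)·3/3 = 2.270000
θ = twist·z/height = -340°·3/3 = -340.0000° = -5.934119 rad
cos θ = 0.939693, sin θ = 0.342020 (intermediates below are computed at full precision and shown rounded to 5 d.p.)
v1: (-4,4) → rotate → (-5.12685,2.39069) → ×s → (-11.63795,5.42687) → (-11.64,5.43)
v2: (1,-4.5) → rotate → (2.47878,-3.88660) → ×s → (5.62684,-8.82257) → (5.63,-8.82)
v3: (5,-2.5) → rotate → (5.55351,-0.63913) → ×s → (12.60648,-1.45083) → (12.61,-1.45)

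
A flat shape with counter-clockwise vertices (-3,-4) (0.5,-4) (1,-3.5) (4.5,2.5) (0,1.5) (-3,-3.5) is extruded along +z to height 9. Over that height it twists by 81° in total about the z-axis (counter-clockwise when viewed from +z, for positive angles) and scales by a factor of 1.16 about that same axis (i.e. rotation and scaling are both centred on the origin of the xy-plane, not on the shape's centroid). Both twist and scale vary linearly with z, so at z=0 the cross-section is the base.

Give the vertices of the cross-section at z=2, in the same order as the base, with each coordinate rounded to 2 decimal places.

t = z/height = 2/9 = 0.222222
s = 1 + (scale-1)·z/height = 1 + (1.16-1)·2/9 = 1.035556
θ = twist·z/height = 81°·2/9 = 18.0000° = 0.314159 rad
cos θ = 0.951057, sin θ = 0.309017 (intermediates below are computed at full precision and shown rounded to 5 d.p.)
v1: (-3,-4) → rotate → (-1.61710,-4.73128) → ×s → (-1.67460,-4.89950) → (-1.67,-4.90)
v2: (0.5,-4) → rotate → (1.71160,-3.64972) → ×s → (1.77245,-3.77949) → (1.77,-3.78)
v3: (1,-3.5) → rotate → (2.03262,-3.01968) → ×s → (2.10489,-3.12705) → (2.10,-3.13)
v4: (4.5,2.5) → rotate → (3.50721,3.76822) → ×s → (3.63191,3.90220) → (3.63,3.90)
v5: (0,1.5) → rotate → (-0.46353,1.42658) → ×s → (-0.48001,1.47731) → (-0.48,1.48)
v6: (-3,-3.5) → rotate → (-1.77161,-4.25575) → ×s → (-1.83460,-4.40706) → (-1.83,-4.41)

Cross-section at z=2: (-1.67,-4.90) (1.77,-3.78) (2.10,-3.13) (3.63,3.90) (-0.48,1.48) (-1.83,-4.41)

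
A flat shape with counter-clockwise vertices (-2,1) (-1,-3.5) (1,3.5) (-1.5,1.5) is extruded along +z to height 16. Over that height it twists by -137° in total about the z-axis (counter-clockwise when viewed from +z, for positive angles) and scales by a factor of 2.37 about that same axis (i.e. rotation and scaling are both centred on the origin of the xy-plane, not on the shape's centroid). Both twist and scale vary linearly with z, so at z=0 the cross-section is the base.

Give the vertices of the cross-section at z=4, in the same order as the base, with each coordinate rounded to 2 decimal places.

Cross-section at z=4: (-1.46,2.62) (-3.75,-3.13) (3.75,3.13) (-0.53,2.80)

t = z/height = 4/16 = 0.25
s = 1 + (scale-1)·z/height = 1 + (2.37-1)·4/16 = 1.342500
θ = twist·z/height = -137°·4/16 = -34.2500° = -0.597775 rad
cos θ = 0.826590, sin θ = -0.562805 (intermediates below are computed at full precision and shown rounded to 5 d.p.)
v1: (-2,1) → rotate → (-1.09037,1.95220) → ×s → (-1.46383,2.62083) → (-1.46,2.62)
v2: (-1,-3.5) → rotate → (-2.79641,-2.33026) → ×s → (-3.75418,-3.12837) → (-3.75,-3.13)
v3: (1,3.5) → rotate → (2.79641,2.33026) → ×s → (3.75418,3.12837) → (3.75,3.13)
v4: (-1.5,1.5) → rotate → (-0.39568,2.08409) → ×s → (-0.53120,2.79789) → (-0.53,2.80)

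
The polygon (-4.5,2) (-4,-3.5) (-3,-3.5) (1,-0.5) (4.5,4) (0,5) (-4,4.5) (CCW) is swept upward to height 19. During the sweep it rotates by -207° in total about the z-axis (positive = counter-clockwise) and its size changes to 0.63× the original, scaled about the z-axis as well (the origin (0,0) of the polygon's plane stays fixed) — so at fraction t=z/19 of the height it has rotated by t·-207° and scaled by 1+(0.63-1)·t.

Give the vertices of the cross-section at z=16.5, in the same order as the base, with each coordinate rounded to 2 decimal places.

Cross-section at z=16.5: (3.06,-1.34) (2.70,2.39) (2.03,2.38) (-0.68,0.34) (-3.04,-2.73) (0.01,-3.39) (2.73,-3.04)

t = z/height = 16.5/19 = 0.868421
s = 1 + (scale-1)·z/height = 1 + (0.63-1)·16.5/19 = 0.678684
θ = twist·z/height = -207°·16.5/19 = -179.7632° = -3.137459 rad
cos θ = -0.999991, sin θ = -0.004134 (intermediates below are computed at full precision and shown rounded to 5 d.p.)
v1: (-4.5,2) → rotate → (4.50823,-1.98138) → ×s → (3.05966,-1.34473) → (3.06,-1.34)
v2: (-4,-3.5) → rotate → (3.98550,3.51650) → ×s → (2.70489,2.38660) → (2.70,2.39)
v3: (-3,-3.5) → rotate → (2.98551,3.51237) → ×s → (2.02622,2.38379) → (2.03,2.38)
v4: (1,-0.5) → rotate → (-1.00206,0.49586) → ×s → (-0.68008,0.33653) → (-0.68,0.34)
v5: (4.5,4) → rotate → (-4.48343,-4.01857) → ×s → (-3.04283,-2.72734) → (-3.04,-2.73)
v6: (0,5) → rotate → (0.02067,-4.99996) → ×s → (0.01403,-3.39339) → (0.01,-3.39)
v7: (-4,4.5) → rotate → (4.01857,-4.48343) → ×s → (2.72734,-3.04283) → (2.73,-3.04)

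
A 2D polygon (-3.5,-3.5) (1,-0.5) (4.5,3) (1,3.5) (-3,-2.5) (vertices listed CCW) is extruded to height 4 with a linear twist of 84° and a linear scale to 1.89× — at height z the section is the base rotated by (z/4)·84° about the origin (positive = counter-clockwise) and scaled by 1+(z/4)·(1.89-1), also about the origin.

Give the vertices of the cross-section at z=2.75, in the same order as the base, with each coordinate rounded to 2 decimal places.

t = z/height = 2.75/4 = 0.6875
s = 1 + (scale-1)·z/height = 1 + (1.89-1)·2.75/4 = 1.611875
θ = twist·z/height = 84°·2.75/4 = 57.7500° = 1.007928 rad
cos θ = 0.533615, sin θ = 0.845728 (intermediates below are computed at full precision and shown rounded to 5 d.p.)
v1: (-3.5,-3.5) → rotate → (1.09240,-4.82770) → ×s → (1.76081,-7.78165) → (1.76,-7.78)
v2: (1,-0.5) → rotate → (0.95648,0.57892) → ×s → (1.54172,0.93315) → (1.54,0.93)
v3: (4.5,3) → rotate → (-0.13592,5.40662) → ×s → (-0.21908,8.71479) → (-0.22,8.71)
v4: (1,3.5) → rotate → (-2.42643,2.71338) → ×s → (-3.91111,4.37363) → (-3.91,4.37)
v5: (-3,-2.5) → rotate → (0.51348,-3.87122) → ×s → (0.82766,-6.23992) → (0.83,-6.24)

Cross-section at z=2.75: (1.76,-7.78) (1.54,0.93) (-0.22,8.71) (-3.91,4.37) (0.83,-6.24)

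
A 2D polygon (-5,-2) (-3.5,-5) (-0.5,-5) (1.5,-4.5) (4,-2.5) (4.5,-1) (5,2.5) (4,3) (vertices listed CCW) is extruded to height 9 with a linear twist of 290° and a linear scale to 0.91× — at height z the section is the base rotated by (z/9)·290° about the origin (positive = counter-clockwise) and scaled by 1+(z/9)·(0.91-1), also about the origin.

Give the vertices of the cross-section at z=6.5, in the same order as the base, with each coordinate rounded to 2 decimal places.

t = z/height = 6.5/9 = 0.722222
s = 1 + (scale-1)·z/height = 1 + (0.91-1)·6.5/9 = 0.935000
θ = twist·z/height = 290°·6.5/9 = 209.4444° = 3.655495 rad
cos θ = -0.870833, sin θ = -0.491579 (intermediates below are computed at full precision and shown rounded to 5 d.p.)
v1: (-5,-2) → rotate → (3.37100,4.19956) → ×s → (3.15189,3.92659) → (3.15,3.93)
v2: (-3.5,-5) → rotate → (0.59002,6.07469) → ×s → (0.55167,5.67984) → (0.55,5.68)
v3: (-0.5,-5) → rotate → (-2.02248,4.59995) → ×s → (-1.89102,4.30096) → (-1.89,4.30)
v4: (1.5,-4.5) → rotate → (-3.51836,3.18138) → ×s → (-3.28966,2.97459) → (-3.29,2.97)
v5: (4,-2.5) → rotate → (-4.71228,0.21076) → ×s → (-4.40598,0.19706) → (-4.41,0.20)
v6: (4.5,-1) → rotate → (-4.41033,-1.34127) → ×s → (-4.12366,-1.25409) → (-4.12,-1.25)
v7: (5,2.5) → rotate → (-3.12522,-4.63498) → ×s → (-2.92208,-4.33371) → (-2.92,-4.33)
v8: (4,3) → rotate → (-2.00859,-4.57882) → ×s → (-1.87803,-4.28119) → (-1.88,-4.28)

Cross-section at z=6.5: (3.15,3.93) (0.55,5.68) (-1.89,4.30) (-3.29,2.97) (-4.41,0.20) (-4.12,-1.25) (-2.92,-4.33) (-1.88,-4.28)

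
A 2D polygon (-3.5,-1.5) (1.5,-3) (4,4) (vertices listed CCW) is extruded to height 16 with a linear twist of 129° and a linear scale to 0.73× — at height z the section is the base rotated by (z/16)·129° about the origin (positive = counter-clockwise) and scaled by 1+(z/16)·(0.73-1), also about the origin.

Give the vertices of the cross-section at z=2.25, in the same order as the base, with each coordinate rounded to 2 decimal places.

Cross-section at z=2.25: (-2.75,-2.42) (2.27,-2.29) (2.46,4.85)

t = z/height = 2.25/16 = 0.140625
s = 1 + (scale-1)·z/height = 1 + (0.73-1)·2.25/16 = 0.962031
θ = twist·z/height = 129°·2.25/16 = 18.1406° = 0.316614 rad
cos θ = 0.950295, sin θ = 0.311350 (intermediates below are computed at full precision and shown rounded to 5 d.p.)
v1: (-3.5,-1.5) → rotate → (-2.85901,-2.51517) → ×s → (-2.75045,-2.41967) → (-2.75,-2.42)
v2: (1.5,-3) → rotate → (2.35949,-2.38386) → ×s → (2.26991,-2.29335) → (2.27,-2.29)
v3: (4,4) → rotate → (2.55578,5.04658) → ×s → (2.45874,4.85497) → (2.46,4.85)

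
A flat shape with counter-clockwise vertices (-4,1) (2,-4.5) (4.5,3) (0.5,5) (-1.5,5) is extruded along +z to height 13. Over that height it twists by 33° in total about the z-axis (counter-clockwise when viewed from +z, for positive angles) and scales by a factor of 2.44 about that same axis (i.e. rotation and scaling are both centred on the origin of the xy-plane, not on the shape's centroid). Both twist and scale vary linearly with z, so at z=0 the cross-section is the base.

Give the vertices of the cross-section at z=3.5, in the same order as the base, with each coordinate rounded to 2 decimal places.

t = z/height = 3.5/13 = 0.269231
s = 1 + (scale-1)·z/height = 1 + (2.44-1)·3.5/13 = 1.387692
θ = twist·z/height = 33°·3.5/13 = 8.8846° = 0.155066 rad
cos θ = 0.988001, sin θ = 0.154445 (intermediates below are computed at full precision and shown rounded to 5 d.p.)
v1: (-4,1) → rotate → (-4.10645,0.37022) → ×s → (-5.69849,0.51375) → (-5.70,0.51)
v2: (2,-4.5) → rotate → (2.67101,-4.13712) → ×s → (3.70653,-5.74104) → (3.71,-5.74)
v3: (4.5,3) → rotate → (3.98267,3.65901) → ×s → (5.52672,5.07758) → (5.53,5.08)
v4: (0.5,5) → rotate → (-0.27822,5.01723) → ×s → (-0.38609,6.96237) → (-0.39,6.96)
v5: (-1.5,5) → rotate → (-2.25423,4.70834) → ×s → (-3.12817,6.53373) → (-3.13,6.53)

Cross-section at z=3.5: (-5.70,0.51) (3.71,-5.74) (5.53,5.08) (-0.39,6.96) (-3.13,6.53)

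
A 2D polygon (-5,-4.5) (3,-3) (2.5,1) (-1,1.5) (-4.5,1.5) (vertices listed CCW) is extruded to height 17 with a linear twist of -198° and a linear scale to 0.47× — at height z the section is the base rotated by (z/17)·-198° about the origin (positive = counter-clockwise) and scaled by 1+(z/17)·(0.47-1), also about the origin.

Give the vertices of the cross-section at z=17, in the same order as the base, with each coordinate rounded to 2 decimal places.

t = z/height = 17/17 = 1
s = 1 + (scale-1)·z/height = 1 + (0.47-1)·17/17 = 0.470000
θ = twist·z/height = -198°·17/17 = -198.0000° = -3.455752 rad
cos θ = -0.951057, sin θ = 0.309017 (intermediates below are computed at full precision and shown rounded to 5 d.p.)
v1: (-5,-4.5) → rotate → (6.14586,2.73467) → ×s → (2.88855,1.28529) → (2.89,1.29)
v2: (3,-3) → rotate → (-1.92612,3.78022) → ×s → (-0.90528,1.77670) → (-0.91,1.78)
v3: (2.5,1) → rotate → (-2.68666,-0.17851) → ×s → (-1.26273,-0.08390) → (-1.26,-0.08)
v4: (-1,1.5) → rotate → (0.48753,-1.73560) → ×s → (0.22914,-0.81573) → (0.23,-0.82)
v5: (-4.5,1.5) → rotate → (3.81623,-2.81716) → ×s → (1.79363,-1.32407) → (1.79,-1.32)

Cross-section at z=17: (2.89,1.29) (-0.91,1.78) (-1.26,-0.08) (0.23,-0.82) (1.79,-1.32)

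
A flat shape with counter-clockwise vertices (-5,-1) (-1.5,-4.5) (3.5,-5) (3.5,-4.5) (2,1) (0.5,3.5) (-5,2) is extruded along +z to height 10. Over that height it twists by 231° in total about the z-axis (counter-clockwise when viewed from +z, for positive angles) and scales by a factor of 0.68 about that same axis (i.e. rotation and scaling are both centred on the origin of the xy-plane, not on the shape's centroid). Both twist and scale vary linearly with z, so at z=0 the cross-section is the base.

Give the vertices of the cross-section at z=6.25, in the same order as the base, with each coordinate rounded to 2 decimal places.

t = z/height = 6.25/10 = 0.625
s = 1 + (scale-1)·z/height = 1 + (0.68-1)·6.25/10 = 0.800000
θ = twist·z/height = 231°·6.25/10 = 144.3750° = 2.519819 rad
cos θ = -0.812847, sin θ = 0.582478 (intermediates below are computed at full precision and shown rounded to 5 d.p.)
v1: (-5,-1) → rotate → (4.64671,-2.09954) → ×s → (3.71737,-1.67963) → (3.72,-1.68)
v2: (-1.5,-4.5) → rotate → (3.84042,2.78409) → ×s → (3.07234,2.22727) → (3.07,2.23)
v3: (3.5,-5) → rotate → (0.06743,6.10291) → ×s → (0.05394,4.88232) → (0.05,4.88)
v4: (3.5,-4.5) → rotate → (-0.22381,5.69648) → ×s → (-0.17905,4.55719) → (-0.18,4.56)
v5: (2,1) → rotate → (-2.20817,0.35211) → ×s → (-1.76654,0.28169) → (-1.77,0.28)
v6: (0.5,3.5) → rotate → (-2.44510,-2.55372) → ×s → (-1.95608,-2.04298) → (-1.96,-2.04)
v7: (-5,2) → rotate → (2.89928,-4.53808) → ×s → (2.31942,-3.63047) → (2.32,-3.63)

Cross-section at z=6.25: (3.72,-1.68) (3.07,2.23) (0.05,4.88) (-0.18,4.56) (-1.77,0.28) (-1.96,-2.04) (2.32,-3.63)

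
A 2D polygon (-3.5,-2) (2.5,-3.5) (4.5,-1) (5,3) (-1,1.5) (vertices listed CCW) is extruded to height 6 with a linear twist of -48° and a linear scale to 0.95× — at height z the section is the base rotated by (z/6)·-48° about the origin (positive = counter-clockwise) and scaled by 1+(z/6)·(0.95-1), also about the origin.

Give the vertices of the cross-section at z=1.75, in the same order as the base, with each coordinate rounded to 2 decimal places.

Cross-section at z=1.75: (-3.82,-1.08) (1.56,-3.94) (4.06,-2.03) (5.50,1.68) (-0.60,1.67)

t = z/height = 1.75/6 = 0.291667
s = 1 + (scale-1)·z/height = 1 + (0.95-1)·1.75/6 = 0.985417
θ = twist·z/height = -48°·1.75/6 = -14.0000° = -0.244346 rad
cos θ = 0.970296, sin θ = -0.241922 (intermediates below are computed at full precision and shown rounded to 5 d.p.)
v1: (-3.5,-2) → rotate → (-3.87988,-1.09386) → ×s → (-3.82330,-1.07791) → (-3.82,-1.08)
v2: (2.5,-3.5) → rotate → (1.57901,-4.00084) → ×s → (1.55599,-3.94249) → (1.56,-3.94)
v3: (4.5,-1) → rotate → (4.12441,-2.05894) → ×s → (4.06426,-2.02892) → (4.06,-2.03)
v4: (5,3) → rotate → (5.57724,1.70128) → ×s → (5.49591,1.67647) → (5.50,1.68)
v5: (-1,1.5) → rotate → (-0.60741,1.69737) → ×s → (-0.59855,1.67261) → (-0.60,1.67)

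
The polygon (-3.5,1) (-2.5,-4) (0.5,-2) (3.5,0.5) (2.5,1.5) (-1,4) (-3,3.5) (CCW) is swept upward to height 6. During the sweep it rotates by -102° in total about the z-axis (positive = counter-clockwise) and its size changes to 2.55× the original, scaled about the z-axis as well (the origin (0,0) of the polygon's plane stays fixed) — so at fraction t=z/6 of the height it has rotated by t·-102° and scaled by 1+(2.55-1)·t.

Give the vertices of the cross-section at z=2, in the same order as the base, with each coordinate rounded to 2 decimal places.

Cross-section at z=2: (-3.55,4.23) (-6.54,-2.91) (-1.07,-2.94) (4.82,-2.34) (4.42,-0.23) (2.14,5.88) (-0.80,6.95)

t = z/height = 2/6 = 0.333333
s = 1 + (scale-1)·z/height = 1 + (2.55-1)·2/6 = 1.516667
θ = twist·z/height = -102°·2/6 = -34.0000° = -0.593412 rad
cos θ = 0.829038, sin θ = -0.559193 (intermediates below are computed at full precision and shown rounded to 5 d.p.)
v1: (-3.5,1) → rotate → (-2.34244,2.78621) → ×s → (-3.55270,4.22576) → (-3.55,4.23)
v2: (-2.5,-4) → rotate → (-4.30937,-1.91817) → ×s → (-6.53587,-2.90922) → (-6.54,-2.91)
v3: (0.5,-2) → rotate → (-0.70387,-1.93767) → ×s → (-1.06753,-2.93880) → (-1.07,-2.94)
v4: (3.5,0.5) → rotate → (3.18123,-1.54266) → ×s → (4.82486,-2.33970) → (4.82,-2.34)
v5: (2.5,1.5) → rotate → (2.91138,-0.15443) → ×s → (4.41560,-0.23421) → (4.42,-0.23)
v6: (-1,4) → rotate → (1.40773,3.87534) → ×s → (2.13506,5.87760) → (2.14,5.88)
v7: (-3,3.5) → rotate → (-0.52994,4.57921) → ×s → (-0.80374,6.94514) → (-0.80,6.95)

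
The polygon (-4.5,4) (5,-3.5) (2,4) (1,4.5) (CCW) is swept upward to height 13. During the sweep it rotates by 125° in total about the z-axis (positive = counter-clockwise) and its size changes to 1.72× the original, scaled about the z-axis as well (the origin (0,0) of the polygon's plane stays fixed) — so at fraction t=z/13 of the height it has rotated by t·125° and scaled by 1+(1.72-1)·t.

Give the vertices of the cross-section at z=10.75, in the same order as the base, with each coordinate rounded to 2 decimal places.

Cross-section at z=10.75: (-4.55,-8.46) (3.59,9.05) (-6.95,1.63) (-7.35,-0.11)

t = z/height = 10.75/13 = 0.826923
s = 1 + (scale-1)·z/height = 1 + (1.72-1)·10.75/13 = 1.595385
θ = twist·z/height = 125°·10.75/13 = 103.3654° = 1.804066 rad
cos θ = -0.231160, sin θ = 0.972916 (intermediates below are computed at full precision and shown rounded to 5 d.p.)
v1: (-4.5,4) → rotate → (-2.85144,-5.30276) → ×s → (-4.54915,-8.45994) → (-4.55,-8.46)
v2: (5,-3.5) → rotate → (2.24940,5.67364) → ×s → (3.58866,9.05164) → (3.59,9.05)
v3: (2,4) → rotate → (-4.35398,1.02119) → ×s → (-6.94628,1.62919) → (-6.95,1.63)
v4: (1,4.5) → rotate → (-4.60928,-0.06730) → ×s → (-7.35358,-0.10738) → (-7.35,-0.11)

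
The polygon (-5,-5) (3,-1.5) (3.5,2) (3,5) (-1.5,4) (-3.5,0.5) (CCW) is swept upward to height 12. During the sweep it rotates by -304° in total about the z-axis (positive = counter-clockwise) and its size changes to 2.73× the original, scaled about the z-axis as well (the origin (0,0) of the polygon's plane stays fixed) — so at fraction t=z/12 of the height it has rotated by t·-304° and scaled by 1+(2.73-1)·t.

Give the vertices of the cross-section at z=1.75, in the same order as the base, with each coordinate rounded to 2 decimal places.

Cross-section at z=1.75: (-8.85,-0.10) (1.37,-3.97) (4.89,-1.27) (7.06,1.85) (2.16,4.90) (-2.70,3.51)

t = z/height = 1.75/12 = 0.145833
s = 1 + (scale-1)·z/height = 1 + (2.73-1)·1.75/12 = 1.252292
θ = twist·z/height = -304°·1.75/12 = -44.3333° = -0.773763 rad
cos θ = 0.715286, sin θ = -0.698832 (intermediates below are computed at full precision and shown rounded to 5 d.p.)
v1: (-5,-5) → rotate → (-7.07059,-0.08227) → ×s → (-8.85444,-0.10303) → (-8.85,-0.10)
v2: (3,-1.5) → rotate → (1.09761,-3.16942) → ×s → (1.37453,-3.96904) → (1.37,-3.97)
v3: (3.5,2) → rotate → (3.90117,-1.01534) → ×s → (4.88540,-1.27150) → (4.89,-1.27)
v4: (3,5) → rotate → (5.64002,1.47994) → ×s → (7.06295,1.85331) → (7.06,1.85)
v5: (-1.5,4) → rotate → (1.72240,3.90939) → ×s → (2.15694,4.89570) → (2.16,4.90)
v6: (-3.5,0.5) → rotate → (-2.15409,2.80355) → ×s → (-2.69754,3.51087) → (-2.70,3.51)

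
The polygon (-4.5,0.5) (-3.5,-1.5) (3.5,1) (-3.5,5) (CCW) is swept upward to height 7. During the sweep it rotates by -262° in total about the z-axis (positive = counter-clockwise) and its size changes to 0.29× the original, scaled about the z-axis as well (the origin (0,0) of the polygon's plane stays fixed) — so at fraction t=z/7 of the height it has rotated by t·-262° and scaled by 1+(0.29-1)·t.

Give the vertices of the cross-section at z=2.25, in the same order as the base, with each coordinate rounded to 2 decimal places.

Cross-section at z=2.25: (0.03,3.49) (-1.42,2.57) (1.04,-2.61) (3.57,3.08)

t = z/height = 2.25/7 = 0.321429
s = 1 + (scale-1)·z/height = 1 + (0.29-1)·2.25/7 = 0.771786
θ = twist·z/height = -262°·2.25/7 = -84.2143° = -1.469817 rad
cos θ = 0.100808, sin θ = -0.994906 (intermediates below are computed at full precision and shown rounded to 5 d.p.)
v1: (-4.5,0.5) → rotate → (0.04382,4.52748) → ×s → (0.03382,3.49424) → (0.03,3.49)
v2: (-3.5,-1.5) → rotate → (-1.84519,3.33096) → ×s → (-1.42409,2.57079) → (-1.42,2.57)
v3: (3.5,1) → rotate → (1.34773,-3.38136) → ×s → (1.04016,-2.60969) → (1.04,-2.61)
v4: (-3.5,5) → rotate → (4.62170,3.98621) → ×s → (3.56696,3.07650) → (3.57,3.08)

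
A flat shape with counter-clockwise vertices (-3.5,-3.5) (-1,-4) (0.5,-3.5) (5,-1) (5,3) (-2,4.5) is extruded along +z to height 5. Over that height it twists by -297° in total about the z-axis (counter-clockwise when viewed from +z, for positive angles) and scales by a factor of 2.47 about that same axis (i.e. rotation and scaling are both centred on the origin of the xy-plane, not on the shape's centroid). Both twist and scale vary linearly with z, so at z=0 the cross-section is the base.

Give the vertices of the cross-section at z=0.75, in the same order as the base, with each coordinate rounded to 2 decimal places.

t = z/height = 0.75/5 = 0.15
s = 1 + (scale-1)·z/height = 1 + (2.47-1)·0.75/5 = 1.220500
θ = twist·z/height = -297°·0.75/5 = -44.5500° = -0.777544 rad
cos θ = 0.712639, sin θ = -0.701531 (intermediates below are computed at full precision and shown rounded to 5 d.p.)
v1: (-3.5,-3.5) → rotate → (-4.94959,-0.03887) → ×s → (-6.04098,-0.04745) → (-6.04,-0.05)
v2: (-1,-4) → rotate → (-3.51876,-2.14902) → ×s → (-4.29465,-2.62288) → (-4.29,-2.62)
v3: (0.5,-3.5) → rotate → (-2.09904,-2.84500) → ×s → (-2.56188,-3.47232) → (-2.56,-3.47)
v4: (5,-1) → rotate → (2.86166,-4.22030) → ×s → (3.49266,-5.15087) → (3.49,-5.15)
v5: (5,3) → rotate → (5.66779,-1.36974) → ×s → (6.91753,-1.67177) → (6.92,-1.67)
v6: (-2,4.5) → rotate → (1.73161,4.60994) → ×s → (2.11344,5.62643) → (2.11,5.63)

Cross-section at z=0.75: (-6.04,-0.05) (-4.29,-2.62) (-2.56,-3.47) (3.49,-5.15) (6.92,-1.67) (2.11,5.63)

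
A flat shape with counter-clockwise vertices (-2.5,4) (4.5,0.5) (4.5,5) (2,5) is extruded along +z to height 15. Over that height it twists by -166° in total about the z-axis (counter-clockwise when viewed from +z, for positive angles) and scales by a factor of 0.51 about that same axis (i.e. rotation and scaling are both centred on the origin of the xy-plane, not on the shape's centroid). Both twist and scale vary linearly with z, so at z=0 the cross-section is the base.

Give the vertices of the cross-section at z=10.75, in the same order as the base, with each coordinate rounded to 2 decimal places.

t = z/height = 10.75/15 = 0.716667
s = 1 + (scale-1)·z/height = 1 + (0.51-1)·10.75/15 = 0.648833
θ = twist·z/height = -166°·10.75/15 = -118.9667° = -2.076360 rad
cos θ = -0.484301, sin θ = -0.874902 (intermediates below are computed at full precision and shown rounded to 5 d.p.)
v1: (-2.5,4) → rotate → (4.71036,0.25005) → ×s → (3.05624,0.16224) → (3.06,0.16)
v2: (4.5,0.5) → rotate → (-1.74190,-4.17921) → ×s → (-1.13020,-2.71161) → (-1.13,-2.71)
v3: (4.5,5) → rotate → (2.19515,-6.35856) → ×s → (1.42429,-4.12565) → (1.42,-4.13)
v4: (2,5) → rotate → (3.40591,-4.17131) → ×s → (2.20987,-2.70648) → (2.21,-2.71)

Cross-section at z=10.75: (3.06,0.16) (-1.13,-2.71) (1.42,-4.13) (2.21,-2.71)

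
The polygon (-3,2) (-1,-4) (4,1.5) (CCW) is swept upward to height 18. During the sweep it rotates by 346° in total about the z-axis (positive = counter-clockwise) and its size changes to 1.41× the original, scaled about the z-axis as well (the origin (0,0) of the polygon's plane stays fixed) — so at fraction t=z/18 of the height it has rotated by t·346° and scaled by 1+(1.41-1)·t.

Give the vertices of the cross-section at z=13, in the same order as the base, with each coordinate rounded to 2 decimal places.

t = z/height = 13/18 = 0.722222
s = 1 + (scale-1)·z/height = 1 + (1.41-1)·13/18 = 1.296111
θ = twist·z/height = 346°·13/18 = 249.8889° = 4.361384 rad
cos θ = -0.343842, sin θ = -0.939028 (intermediates below are computed at full precision and shown rounded to 5 d.p.)
v1: (-3,2) → rotate → (2.90958,2.12940) → ×s → (3.77114,2.75994) → (3.77,2.76)
v2: (-1,-4) → rotate → (-3.41227,2.31439) → ×s → (-4.42268,2.99971) → (-4.42,3.00)
v3: (4,1.5) → rotate → (0.03317,-4.27187) → ×s → (0.04300,-5.53682) → (0.04,-5.54)

Cross-section at z=13: (3.77,2.76) (-4.42,3.00) (0.04,-5.54)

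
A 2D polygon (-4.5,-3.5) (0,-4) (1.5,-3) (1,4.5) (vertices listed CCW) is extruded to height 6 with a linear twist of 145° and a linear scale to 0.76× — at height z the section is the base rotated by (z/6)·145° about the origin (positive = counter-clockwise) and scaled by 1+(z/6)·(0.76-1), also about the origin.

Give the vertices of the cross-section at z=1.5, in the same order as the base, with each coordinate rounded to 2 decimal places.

Cross-section at z=1.5: (-1.47,-5.15) (2.22,-3.03) (2.80,-1.44) (-1.74,3.97)

t = z/height = 1.5/6 = 0.25
s = 1 + (scale-1)·z/height = 1 + (0.76-1)·1.5/6 = 0.940000
θ = twist·z/height = 145°·1.5/6 = 36.2500° = 0.632682 rad
cos θ = 0.806445, sin θ = 0.591310 (intermediates below are computed at full precision and shown rounded to 5 d.p.)
v1: (-4.5,-3.5) → rotate → (-1.55942,-5.48345) → ×s → (-1.46585,-5.15444) → (-1.47,-5.15)
v2: (0,-4) → rotate → (2.36524,-3.22578) → ×s → (2.22332,-3.03223) → (2.22,-3.03)
v3: (1.5,-3) → rotate → (2.98360,-1.53237) → ×s → (2.80458,-1.44043) → (2.80,-1.44)
v4: (1,4.5) → rotate → (-1.85445,4.22031) → ×s → (-1.74318,3.96709) → (-1.74,3.97)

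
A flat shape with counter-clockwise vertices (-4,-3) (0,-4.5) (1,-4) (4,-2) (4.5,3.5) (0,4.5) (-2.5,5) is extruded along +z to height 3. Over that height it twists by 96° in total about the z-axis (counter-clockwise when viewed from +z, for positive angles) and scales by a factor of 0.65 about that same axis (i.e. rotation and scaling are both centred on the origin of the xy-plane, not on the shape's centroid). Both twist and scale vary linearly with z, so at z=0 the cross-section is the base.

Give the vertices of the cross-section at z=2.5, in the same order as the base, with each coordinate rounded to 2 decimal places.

t = z/height = 2.5/3 = 0.833333
s = 1 + (scale-1)·z/height = 1 + (0.65-1)·2.5/3 = 0.708333
θ = twist·z/height = 96°·2.5/3 = 80.0000° = 1.396263 rad
cos θ = 0.173648, sin θ = 0.984808 (intermediates below are computed at full precision and shown rounded to 5 d.p.)
v1: (-4,-3) → rotate → (2.25983,-4.46018) → ×s → (1.60071,-3.15929) → (1.60,-3.16)
v2: (0,-4.5) → rotate → (4.43163,-0.78142) → ×s → (3.13907,-0.55350) → (3.14,-0.55)
v3: (1,-4) → rotate → (4.11288,0.29022) → ×s → (2.91329,0.20557) → (2.91,0.21)
v4: (4,-2) → rotate → (2.66421,3.59193) → ×s → (1.88715,2.54429) → (1.89,2.54)
v5: (4.5,3.5) → rotate → (-2.66541,5.03940) → ×s → (-1.88800,3.56958) → (-1.89,3.57)
v6: (0,4.5) → rotate → (-4.43163,0.78142) → ×s → (-3.13907,0.55350) → (-3.14,0.55)
v7: (-2.5,5) → rotate → (-5.35816,-1.59378) → ×s → (-3.79536,-1.12893) → (-3.80,-1.13)

Cross-section at z=2.5: (1.60,-3.16) (3.14,-0.55) (2.91,0.21) (1.89,2.54) (-1.89,3.57) (-3.14,0.55) (-3.80,-1.13)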